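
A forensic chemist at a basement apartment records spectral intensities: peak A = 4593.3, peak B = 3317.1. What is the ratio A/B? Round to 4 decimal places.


Spectral peak ratio:
Peak A = 4593.3 counts
Peak B = 3317.1 counts
Ratio = 4593.3 / 3317.1 = 1.3847

1.3847


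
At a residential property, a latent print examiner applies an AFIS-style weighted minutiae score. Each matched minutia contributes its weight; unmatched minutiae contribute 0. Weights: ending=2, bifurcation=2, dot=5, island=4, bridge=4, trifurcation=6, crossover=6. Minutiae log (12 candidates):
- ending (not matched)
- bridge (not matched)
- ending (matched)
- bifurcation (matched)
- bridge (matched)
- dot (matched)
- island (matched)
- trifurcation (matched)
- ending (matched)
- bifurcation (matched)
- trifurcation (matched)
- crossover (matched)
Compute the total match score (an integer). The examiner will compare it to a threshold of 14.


Weighted minutiae match score:
  ending: not matched, +0
  bridge: not matched, +0
  ending: matched, +2 (running total 2)
  bifurcation: matched, +2 (running total 4)
  bridge: matched, +4 (running total 8)
  dot: matched, +5 (running total 13)
  island: matched, +4 (running total 17)
  trifurcation: matched, +6 (running total 23)
  ending: matched, +2 (running total 25)
  bifurcation: matched, +2 (running total 27)
  trifurcation: matched, +6 (running total 33)
  crossover: matched, +6 (running total 39)
Total score = 39
Threshold = 14; verdict = identification

39


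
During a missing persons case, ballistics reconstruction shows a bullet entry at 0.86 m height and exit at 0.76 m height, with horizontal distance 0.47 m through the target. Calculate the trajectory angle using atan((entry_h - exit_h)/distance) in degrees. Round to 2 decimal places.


Bullet trajectory angle:
Height difference = 0.86 - 0.76 = 0.1 m
angle = atan(0.1 / 0.47)
angle = atan(0.212766)
angle = 12.01 degrees

12.01


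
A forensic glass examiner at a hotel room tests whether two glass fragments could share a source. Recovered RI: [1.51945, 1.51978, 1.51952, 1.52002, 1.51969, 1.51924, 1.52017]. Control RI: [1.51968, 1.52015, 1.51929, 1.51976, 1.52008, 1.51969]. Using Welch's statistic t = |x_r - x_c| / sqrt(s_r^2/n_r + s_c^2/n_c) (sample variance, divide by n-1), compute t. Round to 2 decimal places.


Welch's t-criterion for glass RI comparison:
Recovered mean = sum / n_r = 10.63787 / 7 = 1.5196957
Control mean = sum / n_c = 9.11865 / 6 = 1.519775
Recovered sample variance s_r^2 = 1.06029e-07
Control sample variance s_c^2 = 9.707e-08
Welch SE (unpooled) = sqrt(s_r^2/n_r + s_c^2/n_c) = sqrt(1.51469e-08 + 1.61783e-08) = sqrt(3.13252e-08) = 0.000176989
|mean_r - mean_c| = 7.92857e-05
t = 7.92857e-05 / 0.000176989 = 0.45

0.45


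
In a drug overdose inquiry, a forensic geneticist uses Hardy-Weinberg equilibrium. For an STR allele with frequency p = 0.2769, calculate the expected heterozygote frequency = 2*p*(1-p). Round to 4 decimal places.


Hardy-Weinberg heterozygote frequency:
q = 1 - p = 1 - 0.2769 = 0.7231
2pq = 2 * 0.2769 * 0.7231 = 0.4005

0.4005


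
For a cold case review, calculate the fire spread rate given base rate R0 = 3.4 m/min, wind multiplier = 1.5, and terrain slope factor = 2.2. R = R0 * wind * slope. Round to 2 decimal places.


Fire spread rate calculation:
R = R0 * wind_factor * slope_factor
= 3.4 * 1.5 * 2.2
= 5.1 * 2.2
= 11.22 m/min

11.22


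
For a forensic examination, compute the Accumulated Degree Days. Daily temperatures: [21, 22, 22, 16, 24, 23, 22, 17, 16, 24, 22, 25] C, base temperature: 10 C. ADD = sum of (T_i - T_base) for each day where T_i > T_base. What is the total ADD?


Computing ADD day by day:
Day 1: max(0, 21 - 10) = 11
Day 2: max(0, 22 - 10) = 12
Day 3: max(0, 22 - 10) = 12
Day 4: max(0, 16 - 10) = 6
Day 5: max(0, 24 - 10) = 14
Day 6: max(0, 23 - 10) = 13
Day 7: max(0, 22 - 10) = 12
Day 8: max(0, 17 - 10) = 7
Day 9: max(0, 16 - 10) = 6
Day 10: max(0, 24 - 10) = 14
Day 11: max(0, 22 - 10) = 12
Day 12: max(0, 25 - 10) = 15
Total ADD = 134

134


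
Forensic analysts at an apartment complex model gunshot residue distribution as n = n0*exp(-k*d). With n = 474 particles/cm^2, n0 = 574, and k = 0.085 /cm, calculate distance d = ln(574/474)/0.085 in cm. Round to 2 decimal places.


GSR distance calculation:
n0/n = 574 / 474 = 1.21097
ln(n0/n) = 0.191422
d = 0.191422 / 0.085 = 2.25 cm

2.25


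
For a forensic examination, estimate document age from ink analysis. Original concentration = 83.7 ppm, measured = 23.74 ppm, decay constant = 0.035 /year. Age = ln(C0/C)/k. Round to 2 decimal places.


Document age estimation:
C0/C = 83.7 / 23.74 = 3.525695
ln(C0/C) = 1.260078
t = 1.260078 / 0.035 = 36.00 years

36.00


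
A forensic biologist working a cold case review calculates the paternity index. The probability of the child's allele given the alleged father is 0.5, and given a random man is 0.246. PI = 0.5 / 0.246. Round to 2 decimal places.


Paternity Index calculation:
PI = P(allele|father) / P(allele|random)
PI = 0.5 / 0.246
PI = 2.03

2.03


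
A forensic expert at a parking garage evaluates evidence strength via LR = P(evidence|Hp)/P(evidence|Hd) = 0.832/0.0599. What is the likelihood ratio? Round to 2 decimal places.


Likelihood ratio calculation:
LR = P(E|Hp) / P(E|Hd)
LR = 0.832 / 0.0599
LR = 13.89

13.89


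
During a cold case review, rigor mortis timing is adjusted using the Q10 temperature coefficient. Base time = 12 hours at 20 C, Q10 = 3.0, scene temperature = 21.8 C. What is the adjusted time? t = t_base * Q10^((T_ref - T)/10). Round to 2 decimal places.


Rigor mortis time adjustment:
Exponent = (T_ref - T_actual) / 10 = (20 - 21.8) / 10 = -0.18
Q10 factor = 3.0^-0.18 = 0.82057
t_adjusted = 12 * 0.82057 = 9.85 hours

9.85


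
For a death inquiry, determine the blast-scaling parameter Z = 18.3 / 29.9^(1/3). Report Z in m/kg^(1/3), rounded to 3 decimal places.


Scaled distance calculation:
W^(1/3) = 29.9^(1/3) = 3.103776
Z = R / W^(1/3) = 18.3 / 3.103776
Z = 5.896 m/kg^(1/3)

5.896


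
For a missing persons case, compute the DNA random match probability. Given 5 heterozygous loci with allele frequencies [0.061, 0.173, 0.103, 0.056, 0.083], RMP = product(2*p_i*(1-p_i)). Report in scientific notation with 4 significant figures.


Computing RMP for 5 loci:
Locus 1: 2 * 0.061 * 0.939 = 0.114558
Locus 2: 2 * 0.173 * 0.827 = 0.286142
Locus 3: 2 * 0.103 * 0.897 = 0.184782
Locus 4: 2 * 0.056 * 0.944 = 0.105728
Locus 5: 2 * 0.083 * 0.917 = 0.152222
RMP = 9.748e-05

9.748e-05


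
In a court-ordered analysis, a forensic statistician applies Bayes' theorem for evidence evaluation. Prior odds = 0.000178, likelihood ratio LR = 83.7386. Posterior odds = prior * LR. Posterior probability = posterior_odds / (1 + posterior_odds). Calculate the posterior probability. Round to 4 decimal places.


Bayesian evidence evaluation:
Posterior odds = prior_odds * LR = 0.000178 * 83.7386 = 0.01490547
Posterior probability = posterior_odds / (1 + posterior_odds)
= 0.01490547 / (1 + 0.01490547)
= 0.01490547 / 1.01490547
= 0.0147

0.0147


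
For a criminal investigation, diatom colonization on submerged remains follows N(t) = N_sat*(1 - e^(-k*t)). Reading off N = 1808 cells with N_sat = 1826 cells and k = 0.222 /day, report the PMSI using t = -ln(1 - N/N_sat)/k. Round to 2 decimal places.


PMSI from diatom colonization curve:
N / N_sat = 1808 / 1826 = 0.990142
1 - N/N_sat = 0.009858
ln(1 - N/N_sat) = -4.619472
t = -ln(1 - N/N_sat) / k = -(-4.619472) / 0.222 = 20.81 days

20.81


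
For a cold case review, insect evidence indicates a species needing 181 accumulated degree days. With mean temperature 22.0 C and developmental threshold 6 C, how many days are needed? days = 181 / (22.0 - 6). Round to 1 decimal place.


Insect development time:
Effective temperature = avg_temp - T_base = 22.0 - 6 = 16.0 C
Days = ADD / effective_temp = 181 / 16.0 = 11.3 days

11.3


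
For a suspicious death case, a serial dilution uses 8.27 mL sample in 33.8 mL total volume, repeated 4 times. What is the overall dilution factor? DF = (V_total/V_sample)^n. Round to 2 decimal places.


Dilution factor calculation:
Single dilution = V_total / V_sample = 33.8 / 8.27 ≈ 4.087062
Number of dilutions = 4
Total DF = (33.8 / 8.27)^4 (full precision, rounded at the end) = 279.03

279.03


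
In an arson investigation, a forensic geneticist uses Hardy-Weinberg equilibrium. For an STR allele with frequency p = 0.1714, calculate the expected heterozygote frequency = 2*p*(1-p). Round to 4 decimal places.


Hardy-Weinberg heterozygote frequency:
q = 1 - p = 1 - 0.1714 = 0.8286
2pq = 2 * 0.1714 * 0.8286 = 0.2840

0.2840


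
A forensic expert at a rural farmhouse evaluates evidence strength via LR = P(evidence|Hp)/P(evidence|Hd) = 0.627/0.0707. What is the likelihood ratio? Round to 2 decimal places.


Likelihood ratio calculation:
LR = P(E|Hp) / P(E|Hd)
LR = 0.627 / 0.0707
LR = 8.87

8.87


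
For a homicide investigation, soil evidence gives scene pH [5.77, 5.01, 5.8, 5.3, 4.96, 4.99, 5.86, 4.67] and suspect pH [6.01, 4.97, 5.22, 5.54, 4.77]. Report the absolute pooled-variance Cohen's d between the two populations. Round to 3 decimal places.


Pooled-variance Cohen's d for soil pH comparison:
Scene mean = 42.36 / 8 = 5.295
Suspect mean = 26.51 / 5 = 5.302
Scene sample variance s_s^2 = 0.211
Suspect sample variance s_c^2 = 0.23947
Pooled variance = ((n_s-1)*s_s^2 + (n_c-1)*s_c^2) / (n_s + n_c - 2) = 0.221353
Pooled SD = sqrt(0.221353) = 0.470482
Mean difference = -0.007
|d| = |-0.007| / 0.470482 = 0.015

0.015


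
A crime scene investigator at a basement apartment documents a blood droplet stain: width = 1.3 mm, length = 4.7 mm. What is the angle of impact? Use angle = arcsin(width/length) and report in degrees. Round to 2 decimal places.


Blood spatter impact angle calculation:
width / length = 1.3 / 4.7 = 0.276596
angle = arcsin(0.276596)
angle = 16.06 degrees

16.06


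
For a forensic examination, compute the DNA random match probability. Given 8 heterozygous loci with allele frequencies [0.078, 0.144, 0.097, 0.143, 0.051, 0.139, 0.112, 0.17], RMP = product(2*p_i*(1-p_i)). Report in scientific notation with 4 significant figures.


Computing RMP for 8 loci:
Locus 1: 2 * 0.078 * 0.922 = 0.143832
Locus 2: 2 * 0.144 * 0.856 = 0.246528
Locus 3: 2 * 0.097 * 0.903 = 0.175182
Locus 4: 2 * 0.143 * 0.857 = 0.245102
Locus 5: 2 * 0.051 * 0.949 = 0.096798
Locus 6: 2 * 0.139 * 0.861 = 0.239358
Locus 7: 2 * 0.112 * 0.888 = 0.198912
Locus 8: 2 * 0.17 * 0.83 = 0.2822
RMP = 1.980e-06

1.980e-06


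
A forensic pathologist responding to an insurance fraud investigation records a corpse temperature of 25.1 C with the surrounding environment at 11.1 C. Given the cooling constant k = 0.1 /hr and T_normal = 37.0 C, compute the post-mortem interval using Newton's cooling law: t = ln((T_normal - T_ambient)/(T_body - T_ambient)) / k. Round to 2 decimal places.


Using Newton's law of cooling:
t = ln((T_normal - T_ambient) / (T_body - T_ambient)) / k
T_normal - T_ambient = 25.9
T_body - T_ambient = 14.0
Ratio = 1.85
ln(ratio) = 0.615186
t = 0.615186 / 0.1 = 6.15 hours

6.15


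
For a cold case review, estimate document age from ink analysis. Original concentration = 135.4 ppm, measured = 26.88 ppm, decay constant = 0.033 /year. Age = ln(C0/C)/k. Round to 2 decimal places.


Document age estimation:
C0/C = 135.4 / 26.88 = 5.037202
ln(C0/C) = 1.616851
t = 1.616851 / 0.033 = 49.00 years

49.00


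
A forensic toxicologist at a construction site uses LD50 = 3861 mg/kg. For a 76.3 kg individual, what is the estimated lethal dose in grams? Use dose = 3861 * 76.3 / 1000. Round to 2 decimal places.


Lethal dose calculation:
Lethal dose = LD50 * body_weight / 1000
= 3861 * 76.3 / 1000
= 294594.3 / 1000
= 294.59 g

294.59


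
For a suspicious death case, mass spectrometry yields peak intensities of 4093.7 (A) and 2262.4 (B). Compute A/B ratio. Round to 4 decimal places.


Spectral peak ratio:
Peak A = 4093.7 counts
Peak B = 2262.4 counts
Ratio = 4093.7 / 2262.4 = 1.8095

1.8095


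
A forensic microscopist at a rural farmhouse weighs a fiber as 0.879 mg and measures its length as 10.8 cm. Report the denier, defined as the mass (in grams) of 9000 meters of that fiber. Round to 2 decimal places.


Denier calculation:
Mass in grams = 0.879 mg / 1000 = 0.000879 g
Length in meters = 10.8 cm / 100 = 0.108 m
Linear density = mass / length = 0.000879 / 0.108 = 0.00813889 g/m
Denier = (g/m) * 9000 = 0.00813889 * 9000 = 73.25

73.25


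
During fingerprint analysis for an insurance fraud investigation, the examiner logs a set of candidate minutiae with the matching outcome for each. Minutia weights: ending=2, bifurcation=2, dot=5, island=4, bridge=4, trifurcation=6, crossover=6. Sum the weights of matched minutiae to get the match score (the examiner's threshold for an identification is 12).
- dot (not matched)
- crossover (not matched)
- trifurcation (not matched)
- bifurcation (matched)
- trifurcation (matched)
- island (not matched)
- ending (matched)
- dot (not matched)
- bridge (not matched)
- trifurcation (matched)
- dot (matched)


Weighted minutiae match score:
  dot: not matched, +0
  crossover: not matched, +0
  trifurcation: not matched, +0
  bifurcation: matched, +2 (running total 2)
  trifurcation: matched, +6 (running total 8)
  island: not matched, +0
  ending: matched, +2 (running total 10)
  dot: not matched, +0
  bridge: not matched, +0
  trifurcation: matched, +6 (running total 16)
  dot: matched, +5 (running total 21)
Total score = 21
Threshold = 12; verdict = identification

21


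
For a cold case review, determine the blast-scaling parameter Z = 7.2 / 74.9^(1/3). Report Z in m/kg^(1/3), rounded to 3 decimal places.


Scaled distance calculation:
W^(1/3) = 74.9^(1/3) = 4.215288
Z = R / W^(1/3) = 7.2 / 4.215288
Z = 1.708 m/kg^(1/3)

1.708


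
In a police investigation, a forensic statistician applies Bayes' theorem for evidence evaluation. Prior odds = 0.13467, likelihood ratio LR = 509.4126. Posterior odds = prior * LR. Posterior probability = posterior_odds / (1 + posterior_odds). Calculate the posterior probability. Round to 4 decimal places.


Bayesian evidence evaluation:
Posterior odds = prior_odds * LR = 0.13467 * 509.4126 = 68.60259
Posterior probability = posterior_odds / (1 + posterior_odds)
= 68.60259 / (1 + 68.60259)
= 68.60259 / 69.60259
= 0.9856

0.9856


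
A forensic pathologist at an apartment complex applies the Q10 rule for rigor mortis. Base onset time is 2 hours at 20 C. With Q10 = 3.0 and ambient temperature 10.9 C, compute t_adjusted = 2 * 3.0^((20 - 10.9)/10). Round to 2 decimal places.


Rigor mortis time adjustment:
Exponent = (T_ref - T_actual) / 10 = (20 - 10.9) / 10 = 0.91
Q10 factor = 3.0^0.91 = 2.71757
t_adjusted = 2 * 2.71757 = 5.44 hours

5.44


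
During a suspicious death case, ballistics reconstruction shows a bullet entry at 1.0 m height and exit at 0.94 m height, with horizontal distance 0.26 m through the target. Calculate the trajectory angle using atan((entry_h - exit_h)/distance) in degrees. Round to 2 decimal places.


Bullet trajectory angle:
Height difference = 1.0 - 0.94 = 0.06 m
angle = atan(0.06 / 0.26)
angle = atan(0.230769)
angle = 12.99 degrees

12.99


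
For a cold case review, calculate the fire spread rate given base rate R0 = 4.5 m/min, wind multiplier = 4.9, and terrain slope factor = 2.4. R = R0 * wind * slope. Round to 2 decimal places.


Fire spread rate calculation:
R = R0 * wind_factor * slope_factor
= 4.5 * 4.9 * 2.4
= 22.05 * 2.4
= 52.92 m/min

52.92


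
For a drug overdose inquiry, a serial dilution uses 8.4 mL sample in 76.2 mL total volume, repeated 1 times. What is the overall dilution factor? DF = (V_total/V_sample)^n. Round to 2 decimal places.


Dilution factor calculation:
Single dilution = V_total / V_sample = 76.2 / 8.4 ≈ 9.071429
Number of dilutions = 1
Total DF = (76.2 / 8.4)^1 (full precision, rounded at the end) = 9.07

9.07


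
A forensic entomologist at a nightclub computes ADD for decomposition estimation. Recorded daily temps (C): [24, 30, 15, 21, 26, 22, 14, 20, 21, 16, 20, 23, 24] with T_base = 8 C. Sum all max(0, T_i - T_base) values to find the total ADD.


Computing ADD day by day:
Day 1: max(0, 24 - 8) = 16
Day 2: max(0, 30 - 8) = 22
Day 3: max(0, 15 - 8) = 7
Day 4: max(0, 21 - 8) = 13
Day 5: max(0, 26 - 8) = 18
Day 6: max(0, 22 - 8) = 14
Day 7: max(0, 14 - 8) = 6
Day 8: max(0, 20 - 8) = 12
Day 9: max(0, 21 - 8) = 13
Day 10: max(0, 16 - 8) = 8
Day 11: max(0, 20 - 8) = 12
Day 12: max(0, 23 - 8) = 15
Day 13: max(0, 24 - 8) = 16
Total ADD = 172

172


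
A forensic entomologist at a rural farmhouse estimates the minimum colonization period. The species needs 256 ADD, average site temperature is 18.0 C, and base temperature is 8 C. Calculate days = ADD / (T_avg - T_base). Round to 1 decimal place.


Insect development time:
Effective temperature = avg_temp - T_base = 18.0 - 8 = 10.0 C
Days = ADD / effective_temp = 256 / 10.0 = 25.6 days

25.6


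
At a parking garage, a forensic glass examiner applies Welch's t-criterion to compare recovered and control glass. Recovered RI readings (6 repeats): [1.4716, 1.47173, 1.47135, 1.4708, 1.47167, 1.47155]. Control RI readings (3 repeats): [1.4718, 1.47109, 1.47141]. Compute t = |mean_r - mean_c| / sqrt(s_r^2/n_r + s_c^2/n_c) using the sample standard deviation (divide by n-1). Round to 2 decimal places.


Welch's t-criterion for glass RI comparison:
Recovered mean = sum / n_r = 8.8287 / 6 = 1.47145
Control mean = sum / n_c = 4.4143 / 3 = 1.4714333
Recovered sample variance s_r^2 = 1.1836e-07
Control sample variance s_c^2 = 1.26433e-07
Welch SE (unpooled) = sqrt(s_r^2/n_r + s_c^2/n_c) = sqrt(1.97267e-08 + 4.21444e-08) = sqrt(6.18711e-08) = 0.000248739
|mean_r - mean_c| = 1.66667e-05
t = 1.66667e-05 / 0.000248739 = 0.07

0.07


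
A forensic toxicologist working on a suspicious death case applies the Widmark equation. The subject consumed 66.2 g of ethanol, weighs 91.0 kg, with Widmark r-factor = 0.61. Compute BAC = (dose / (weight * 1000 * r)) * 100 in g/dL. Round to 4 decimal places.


Applying the Widmark formula:
BAC = (dose_g / (body_wt * 1000 * r)) * 100
Denominator = 91.0 * 1000 * 0.61 = 55510
BAC = (66.2 / 55510) * 100
BAC = 0.1193 g/dL

0.1193


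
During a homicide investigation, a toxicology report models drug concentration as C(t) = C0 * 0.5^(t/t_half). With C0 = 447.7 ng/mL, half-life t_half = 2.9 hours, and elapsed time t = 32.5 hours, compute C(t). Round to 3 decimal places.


Drug concentration decay:
Number of half-lives = t / t_half = 32.5 / 2.9 = 11.206897
Decay factor = 0.5^11.206897 = 0.00042305
C(t) = 447.7 * 0.00042305 = 0.189 ng/mL

0.189


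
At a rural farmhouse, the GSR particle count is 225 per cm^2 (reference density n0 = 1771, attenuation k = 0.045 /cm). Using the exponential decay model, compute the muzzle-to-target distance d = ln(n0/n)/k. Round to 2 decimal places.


GSR distance calculation:
n0/n = 1771 / 225 = 7.871111
ln(n0/n) = 2.063199
d = 2.063199 / 0.045 = 45.85 cm

45.85


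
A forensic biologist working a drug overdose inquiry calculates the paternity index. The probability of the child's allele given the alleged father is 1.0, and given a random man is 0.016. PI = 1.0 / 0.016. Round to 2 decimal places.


Paternity Index calculation:
PI = P(allele|father) / P(allele|random)
PI = 1.0 / 0.016
PI = 62.50

62.50


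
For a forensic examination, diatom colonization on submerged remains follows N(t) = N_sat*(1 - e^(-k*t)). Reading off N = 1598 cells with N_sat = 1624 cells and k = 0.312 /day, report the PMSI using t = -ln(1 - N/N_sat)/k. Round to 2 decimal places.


PMSI from diatom colonization curve:
N / N_sat = 1598 / 1624 = 0.98399
1 - N/N_sat = 0.01601
ln(1 - N/N_sat) = -4.134542
t = -ln(1 - N/N_sat) / k = -(-4.134542) / 0.312 = 13.25 days

13.25


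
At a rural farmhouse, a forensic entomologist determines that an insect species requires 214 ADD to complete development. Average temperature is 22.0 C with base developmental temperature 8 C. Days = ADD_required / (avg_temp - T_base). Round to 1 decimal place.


Insect development time:
Effective temperature = avg_temp - T_base = 22.0 - 8 = 14.0 C
Days = ADD / effective_temp = 214 / 14.0 = 15.3 days

15.3


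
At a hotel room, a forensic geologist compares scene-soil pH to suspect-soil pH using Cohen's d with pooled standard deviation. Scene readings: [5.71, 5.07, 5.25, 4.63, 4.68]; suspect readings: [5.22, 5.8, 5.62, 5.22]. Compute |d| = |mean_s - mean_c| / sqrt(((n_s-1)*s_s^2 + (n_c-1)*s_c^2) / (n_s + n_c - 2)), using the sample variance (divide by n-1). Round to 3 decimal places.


Pooled-variance Cohen's d for soil pH comparison:
Scene mean = 25.34 / 5 = 5.068
Suspect mean = 21.86 / 4 = 5.465
Scene sample variance s_s^2 = 0.19692
Suspect sample variance s_c^2 = 0.085433
Pooled variance = ((n_s-1)*s_s^2 + (n_c-1)*s_c^2) / (n_s + n_c - 2) = 0.14914
Pooled SD = sqrt(0.14914) = 0.386186
Mean difference = -0.397
|d| = |-0.397| / 0.386186 = 1.028

1.028


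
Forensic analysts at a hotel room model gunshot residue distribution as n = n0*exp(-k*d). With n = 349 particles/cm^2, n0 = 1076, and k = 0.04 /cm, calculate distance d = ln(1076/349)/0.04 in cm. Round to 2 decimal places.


GSR distance calculation:
n0/n = 1076 / 349 = 3.083095
ln(n0/n) = 1.125934
d = 1.125934 / 0.04 = 28.15 cm

28.15


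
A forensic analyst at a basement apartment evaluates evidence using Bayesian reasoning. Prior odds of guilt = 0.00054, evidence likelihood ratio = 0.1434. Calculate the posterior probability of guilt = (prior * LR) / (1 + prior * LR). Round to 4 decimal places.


Bayesian evidence evaluation:
Posterior odds = prior_odds * LR = 0.00054 * 0.1434 = 0.000077436
Posterior probability = posterior_odds / (1 + posterior_odds)
= 0.000077436 / (1 + 0.000077436)
= 0.000077436 / 1.000077436
= 0.0001

0.0001


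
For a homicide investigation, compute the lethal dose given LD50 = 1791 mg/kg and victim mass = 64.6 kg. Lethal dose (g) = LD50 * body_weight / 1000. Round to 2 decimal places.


Lethal dose calculation:
Lethal dose = LD50 * body_weight / 1000
= 1791 * 64.6 / 1000
= 115698.6 / 1000
= 115.70 g

115.70


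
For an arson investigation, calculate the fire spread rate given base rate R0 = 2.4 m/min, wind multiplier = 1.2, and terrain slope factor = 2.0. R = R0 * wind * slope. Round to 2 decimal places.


Fire spread rate calculation:
R = R0 * wind_factor * slope_factor
= 2.4 * 1.2 * 2.0
= 2.88 * 2.0
= 5.76 m/min

5.76


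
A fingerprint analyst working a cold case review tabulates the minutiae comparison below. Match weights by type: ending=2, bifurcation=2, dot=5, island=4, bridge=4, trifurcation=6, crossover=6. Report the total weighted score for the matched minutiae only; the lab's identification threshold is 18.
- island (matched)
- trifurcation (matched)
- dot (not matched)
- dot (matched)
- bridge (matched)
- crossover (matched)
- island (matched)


Weighted minutiae match score:
  island: matched, +4 (running total 4)
  trifurcation: matched, +6 (running total 10)
  dot: not matched, +0
  dot: matched, +5 (running total 15)
  bridge: matched, +4 (running total 19)
  crossover: matched, +6 (running total 25)
  island: matched, +4 (running total 29)
Total score = 29
Threshold = 18; verdict = identification

29


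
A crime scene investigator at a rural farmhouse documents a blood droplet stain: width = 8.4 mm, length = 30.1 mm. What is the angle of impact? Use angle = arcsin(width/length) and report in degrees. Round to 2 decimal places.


Blood spatter impact angle calculation:
width / length = 8.4 / 30.1 = 0.27907
angle = arcsin(0.27907)
angle = 16.20 degrees

16.20


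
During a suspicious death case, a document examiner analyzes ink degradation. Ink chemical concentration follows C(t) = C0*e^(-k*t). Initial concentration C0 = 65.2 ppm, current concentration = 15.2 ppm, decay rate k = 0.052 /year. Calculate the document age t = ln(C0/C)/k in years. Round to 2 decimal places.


Document age estimation:
C0/C = 65.2 / 15.2 = 4.289474
ln(C0/C) = 1.456164
t = 1.456164 / 0.052 = 28.00 years

28.00


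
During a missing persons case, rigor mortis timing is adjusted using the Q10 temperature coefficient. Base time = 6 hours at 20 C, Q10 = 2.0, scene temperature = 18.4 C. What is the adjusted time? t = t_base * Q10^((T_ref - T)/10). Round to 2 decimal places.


Rigor mortis time adjustment:
Exponent = (T_ref - T_actual) / 10 = (20 - 18.4) / 10 = 0.16
Q10 factor = 2.0^0.16 = 1.11729
t_adjusted = 6 * 1.11729 = 6.70 hours

6.70


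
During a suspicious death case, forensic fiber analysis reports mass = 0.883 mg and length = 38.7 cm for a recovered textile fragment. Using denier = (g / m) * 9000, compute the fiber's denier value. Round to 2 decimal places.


Denier calculation:
Mass in grams = 0.883 mg / 1000 = 0.000883 g
Length in meters = 38.7 cm / 100 = 0.387 m
Linear density = mass / length = 0.000883 / 0.387 = 0.00228165 g/m
Denier = (g/m) * 9000 = 0.00228165 * 9000 = 20.53

20.53


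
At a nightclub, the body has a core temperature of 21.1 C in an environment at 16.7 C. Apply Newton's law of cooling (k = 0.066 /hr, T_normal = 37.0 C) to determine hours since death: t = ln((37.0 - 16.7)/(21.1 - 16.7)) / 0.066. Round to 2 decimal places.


Using Newton's law of cooling:
t = ln((T_normal - T_ambient) / (T_body - T_ambient)) / k
T_normal - T_ambient = 20.3
T_body - T_ambient = 4.4
Ratio = 4.613636
ln(ratio) = 1.529016
t = 1.529016 / 0.066 = 23.17 hours

23.17


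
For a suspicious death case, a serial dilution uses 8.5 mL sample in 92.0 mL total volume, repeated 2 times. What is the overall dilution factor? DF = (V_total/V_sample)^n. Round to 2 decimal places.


Dilution factor calculation:
Single dilution = V_total / V_sample = 92.0 / 8.5 ≈ 10.823529
Number of dilutions = 2
Total DF = (92.0 / 8.5)^2 (full precision, rounded at the end) = 117.15

117.15


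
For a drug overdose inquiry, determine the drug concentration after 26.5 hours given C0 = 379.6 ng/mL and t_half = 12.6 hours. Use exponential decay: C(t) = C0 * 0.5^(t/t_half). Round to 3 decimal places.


Drug concentration decay:
Number of half-lives = t / t_half = 26.5 / 12.6 = 2.103175
Decay factor = 0.5^2.103175 = 0.23274547
C(t) = 379.6 * 0.23274547 = 88.350 ng/mL

88.350


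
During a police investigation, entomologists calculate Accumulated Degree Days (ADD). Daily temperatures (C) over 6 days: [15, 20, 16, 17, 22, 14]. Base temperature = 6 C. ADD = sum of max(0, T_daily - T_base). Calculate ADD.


Computing ADD day by day:
Day 1: max(0, 15 - 6) = 9
Day 2: max(0, 20 - 6) = 14
Day 3: max(0, 16 - 6) = 10
Day 4: max(0, 17 - 6) = 11
Day 5: max(0, 22 - 6) = 16
Day 6: max(0, 14 - 6) = 8
Total ADD = 68

68


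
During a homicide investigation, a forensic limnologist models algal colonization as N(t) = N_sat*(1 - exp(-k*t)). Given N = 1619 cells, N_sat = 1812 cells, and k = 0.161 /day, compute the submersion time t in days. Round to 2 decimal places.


PMSI from diatom colonization curve:
N / N_sat = 1619 / 1812 = 0.893488
1 - N/N_sat = 0.106512
ln(1 - N/N_sat) = -2.239498
t = -ln(1 - N/N_sat) / k = -(-2.239498) / 0.161 = 13.91 days

13.91


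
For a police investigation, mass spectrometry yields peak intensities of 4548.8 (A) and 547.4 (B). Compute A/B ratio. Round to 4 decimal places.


Spectral peak ratio:
Peak A = 4548.8 counts
Peak B = 547.4 counts
Ratio = 4548.8 / 547.4 = 8.3098

8.3098


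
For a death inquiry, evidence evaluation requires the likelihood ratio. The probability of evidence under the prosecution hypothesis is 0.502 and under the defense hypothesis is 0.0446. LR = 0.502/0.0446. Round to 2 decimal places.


Likelihood ratio calculation:
LR = P(E|Hp) / P(E|Hd)
LR = 0.502 / 0.0446
LR = 11.26

11.26


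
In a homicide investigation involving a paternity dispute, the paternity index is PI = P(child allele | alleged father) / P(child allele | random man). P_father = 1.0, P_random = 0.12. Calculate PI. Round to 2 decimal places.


Paternity Index calculation:
PI = P(allele|father) / P(allele|random)
PI = 1.0 / 0.12
PI = 8.33

8.33


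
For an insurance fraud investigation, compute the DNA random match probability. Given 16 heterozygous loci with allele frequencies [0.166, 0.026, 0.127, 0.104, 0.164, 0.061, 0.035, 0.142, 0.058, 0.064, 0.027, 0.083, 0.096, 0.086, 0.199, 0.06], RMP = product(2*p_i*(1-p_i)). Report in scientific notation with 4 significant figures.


Computing RMP for 16 loci:
Locus 1: 2 * 0.166 * 0.834 = 0.276888
Locus 2: 2 * 0.026 * 0.974 = 0.050648
Locus 3: 2 * 0.127 * 0.873 = 0.221742
Locus 4: 2 * 0.104 * 0.896 = 0.186368
Locus 5: 2 * 0.164 * 0.836 = 0.274208
Locus 6: 2 * 0.061 * 0.939 = 0.114558
Locus 7: 2 * 0.035 * 0.965 = 0.06755
Locus 8: 2 * 0.142 * 0.858 = 0.243672
Locus 9: 2 * 0.058 * 0.942 = 0.109272
Locus 10: 2 * 0.064 * 0.936 = 0.119808
Locus 11: 2 * 0.027 * 0.973 = 0.052542
Locus 12: 2 * 0.083 * 0.917 = 0.152222
Locus 13: 2 * 0.096 * 0.904 = 0.173568
Locus 14: 2 * 0.086 * 0.914 = 0.157208
Locus 15: 2 * 0.199 * 0.801 = 0.318798
Locus 16: 2 * 0.06 * 0.94 = 0.1128
RMP = 3.079e-14

3.079e-14


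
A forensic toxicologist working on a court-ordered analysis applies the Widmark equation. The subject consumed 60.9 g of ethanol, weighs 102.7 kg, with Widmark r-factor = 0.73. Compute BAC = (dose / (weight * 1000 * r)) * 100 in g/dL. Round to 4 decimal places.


Applying the Widmark formula:
BAC = (dose_g / (body_wt * 1000 * r)) * 100
Denominator = 102.7 * 1000 * 0.73 = 74971
BAC = (60.9 / 74971) * 100
BAC = 0.0812 g/dL

0.0812


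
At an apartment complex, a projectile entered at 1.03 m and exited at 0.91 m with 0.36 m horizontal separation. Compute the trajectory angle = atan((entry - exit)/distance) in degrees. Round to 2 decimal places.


Bullet trajectory angle:
Height difference = 1.03 - 0.91 = 0.12 m
angle = atan(0.12 / 0.36)
angle = atan(0.333333)
angle = 18.43 degrees

18.43


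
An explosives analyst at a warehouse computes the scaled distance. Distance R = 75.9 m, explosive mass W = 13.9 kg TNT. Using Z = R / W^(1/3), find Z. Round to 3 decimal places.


Scaled distance calculation:
W^(1/3) = 13.9^(1/3) = 2.40439
Z = R / W^(1/3) = 75.9 / 2.40439
Z = 31.567 m/kg^(1/3)

31.567


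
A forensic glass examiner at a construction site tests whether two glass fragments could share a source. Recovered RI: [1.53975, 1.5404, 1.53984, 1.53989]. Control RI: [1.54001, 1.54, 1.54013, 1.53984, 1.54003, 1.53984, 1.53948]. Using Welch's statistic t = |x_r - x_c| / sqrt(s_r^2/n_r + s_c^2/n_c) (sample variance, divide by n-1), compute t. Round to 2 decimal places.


Welch's t-criterion for glass RI comparison:
Recovered mean = sum / n_r = 6.15988 / 4 = 1.53997
Control mean = sum / n_c = 10.77933 / 7 = 1.5399043
Recovered sample variance s_r^2 = 8.55333e-08
Control sample variance s_c^2 = 4.58952e-08
Welch SE (unpooled) = sqrt(s_r^2/n_r + s_c^2/n_c) = sqrt(2.13833e-08 + 6.55646e-09) = sqrt(2.79398e-08) = 0.000167152
|mean_r - mean_c| = 6.57143e-05
t = 6.57143e-05 / 0.000167152 = 0.39

0.39


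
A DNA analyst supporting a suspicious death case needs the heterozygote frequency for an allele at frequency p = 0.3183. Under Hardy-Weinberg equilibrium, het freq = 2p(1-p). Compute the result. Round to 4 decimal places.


Hardy-Weinberg heterozygote frequency:
q = 1 - p = 1 - 0.3183 = 0.6817
2pq = 2 * 0.3183 * 0.6817 = 0.4340

0.4340


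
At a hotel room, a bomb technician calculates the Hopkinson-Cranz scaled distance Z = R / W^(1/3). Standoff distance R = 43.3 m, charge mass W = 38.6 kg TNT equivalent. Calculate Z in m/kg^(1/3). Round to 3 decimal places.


Scaled distance calculation:
W^(1/3) = 38.6^(1/3) = 3.379578
Z = R / W^(1/3) = 43.3 / 3.379578
Z = 12.812 m/kg^(1/3)

12.812


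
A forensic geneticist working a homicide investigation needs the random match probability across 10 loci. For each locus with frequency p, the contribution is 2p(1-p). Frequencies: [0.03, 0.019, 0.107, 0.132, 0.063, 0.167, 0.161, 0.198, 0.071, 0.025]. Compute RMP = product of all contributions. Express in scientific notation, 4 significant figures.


Computing RMP for 10 loci:
Locus 1: 2 * 0.03 * 0.97 = 0.0582
Locus 2: 2 * 0.019 * 0.981 = 0.037278
Locus 3: 2 * 0.107 * 0.893 = 0.191102
Locus 4: 2 * 0.132 * 0.868 = 0.229152
Locus 5: 2 * 0.063 * 0.937 = 0.118062
Locus 6: 2 * 0.167 * 0.833 = 0.278222
Locus 7: 2 * 0.161 * 0.839 = 0.270158
Locus 8: 2 * 0.198 * 0.802 = 0.317592
Locus 9: 2 * 0.071 * 0.929 = 0.131918
Locus 10: 2 * 0.025 * 0.975 = 0.04875
RMP = 1.722e-09

1.722e-09


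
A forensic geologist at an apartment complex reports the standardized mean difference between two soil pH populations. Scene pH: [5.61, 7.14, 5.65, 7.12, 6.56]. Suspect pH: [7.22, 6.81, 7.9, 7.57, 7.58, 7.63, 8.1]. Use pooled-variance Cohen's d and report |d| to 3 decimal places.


Pooled-variance Cohen's d for soil pH comparison:
Scene mean = 32.08 / 5 = 6.416
Suspect mean = 52.81 / 7 = 7.544286
Scene sample variance s_s^2 = 0.56923
Suspect sample variance s_c^2 = 0.181495
Pooled variance = ((n_s-1)*s_s^2 + (n_c-1)*s_c^2) / (n_s + n_c - 2) = 0.336589
Pooled SD = sqrt(0.336589) = 0.580163
Mean difference = -1.128286
|d| = |-1.128286| / 0.580163 = 1.945

1.945


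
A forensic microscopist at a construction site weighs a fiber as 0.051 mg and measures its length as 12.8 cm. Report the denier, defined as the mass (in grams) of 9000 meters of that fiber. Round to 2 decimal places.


Denier calculation:
Mass in grams = 0.051 mg / 1000 = 0.000051 g
Length in meters = 12.8 cm / 100 = 0.128 m
Linear density = mass / length = 0.000051 / 0.128 = 0.00039844 g/m
Denier = (g/m) * 9000 = 0.00039844 * 9000 = 3.59

3.59


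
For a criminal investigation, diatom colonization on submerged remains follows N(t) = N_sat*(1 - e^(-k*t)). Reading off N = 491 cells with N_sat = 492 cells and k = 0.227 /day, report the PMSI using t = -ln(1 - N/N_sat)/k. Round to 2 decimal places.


PMSI from diatom colonization curve:
N / N_sat = 491 / 492 = 0.997967
1 - N/N_sat = 0.002033
ln(1 - N/N_sat) = -6.198243
t = -ln(1 - N/N_sat) / k = -(-6.198243) / 0.227 = 27.31 days

27.31


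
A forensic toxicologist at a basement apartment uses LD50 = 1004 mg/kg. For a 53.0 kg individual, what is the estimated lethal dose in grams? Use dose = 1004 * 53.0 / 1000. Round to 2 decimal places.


Lethal dose calculation:
Lethal dose = LD50 * body_weight / 1000
= 1004 * 53.0 / 1000
= 53212 / 1000
= 53.21 g

53.21


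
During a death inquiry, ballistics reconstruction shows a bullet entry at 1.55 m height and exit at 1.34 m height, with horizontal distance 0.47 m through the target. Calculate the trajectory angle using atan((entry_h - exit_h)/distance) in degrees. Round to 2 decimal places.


Bullet trajectory angle:
Height difference = 1.55 - 1.34 = 0.21 m
angle = atan(0.21 / 0.47)
angle = atan(0.446809)
angle = 24.08 degrees

24.08


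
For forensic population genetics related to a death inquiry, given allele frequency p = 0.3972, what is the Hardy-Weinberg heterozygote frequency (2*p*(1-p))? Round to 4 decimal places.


Hardy-Weinberg heterozygote frequency:
q = 1 - p = 1 - 0.3972 = 0.6028
2pq = 2 * 0.3972 * 0.6028 = 0.4789

0.4789


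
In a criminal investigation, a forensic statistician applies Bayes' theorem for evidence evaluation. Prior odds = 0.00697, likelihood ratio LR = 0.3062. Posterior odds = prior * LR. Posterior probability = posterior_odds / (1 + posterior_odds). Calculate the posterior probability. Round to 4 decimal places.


Bayesian evidence evaluation:
Posterior odds = prior_odds * LR = 0.00697 * 0.3062 = 0.002134214
Posterior probability = posterior_odds / (1 + posterior_odds)
= 0.002134214 / (1 + 0.002134214)
= 0.002134214 / 1.002134214
= 0.0021

0.0021


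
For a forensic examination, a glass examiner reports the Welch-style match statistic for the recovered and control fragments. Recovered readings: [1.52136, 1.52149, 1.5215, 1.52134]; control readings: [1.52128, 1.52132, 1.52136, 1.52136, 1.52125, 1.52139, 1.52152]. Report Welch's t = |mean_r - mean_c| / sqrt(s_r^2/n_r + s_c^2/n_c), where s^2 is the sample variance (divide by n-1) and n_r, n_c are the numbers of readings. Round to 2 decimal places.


Welch's t-criterion for glass RI comparison:
Recovered mean = sum / n_r = 6.08569 / 4 = 1.5214225
Control mean = sum / n_c = 10.64948 / 7 = 1.5213543
Recovered sample variance s_r^2 = 7.09167e-09
Control sample variance s_c^2 = 7.72857e-09
Welch SE (unpooled) = sqrt(s_r^2/n_r + s_c^2/n_c) = sqrt(1.77292e-09 + 1.10408e-09) = sqrt(2.877e-09) = 5.36377e-05
|mean_r - mean_c| = 6.82143e-05
t = 6.82143e-05 / 5.36377e-05 = 1.27

1.27


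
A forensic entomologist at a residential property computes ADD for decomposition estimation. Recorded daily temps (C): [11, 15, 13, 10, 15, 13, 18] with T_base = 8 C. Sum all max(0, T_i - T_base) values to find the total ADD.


Computing ADD day by day:
Day 1: max(0, 11 - 8) = 3
Day 2: max(0, 15 - 8) = 7
Day 3: max(0, 13 - 8) = 5
Day 4: max(0, 10 - 8) = 2
Day 5: max(0, 15 - 8) = 7
Day 6: max(0, 13 - 8) = 5
Day 7: max(0, 18 - 8) = 10
Total ADD = 39

39


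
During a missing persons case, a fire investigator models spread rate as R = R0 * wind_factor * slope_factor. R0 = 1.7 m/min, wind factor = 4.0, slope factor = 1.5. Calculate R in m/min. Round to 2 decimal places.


Fire spread rate calculation:
R = R0 * wind_factor * slope_factor
= 1.7 * 4.0 * 1.5
= 6.8 * 1.5
= 10.20 m/min

10.20


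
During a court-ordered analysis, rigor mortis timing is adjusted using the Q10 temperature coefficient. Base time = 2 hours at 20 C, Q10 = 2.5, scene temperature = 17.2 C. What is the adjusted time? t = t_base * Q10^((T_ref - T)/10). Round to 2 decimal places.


Rigor mortis time adjustment:
Exponent = (T_ref - T_actual) / 10 = (20 - 17.2) / 10 = 0.28
Q10 factor = 2.5^0.28 = 1.29248
t_adjusted = 2 * 1.29248 = 2.58 hours

2.58


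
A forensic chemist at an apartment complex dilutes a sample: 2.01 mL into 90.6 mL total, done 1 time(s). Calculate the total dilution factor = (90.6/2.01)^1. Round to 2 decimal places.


Dilution factor calculation:
Single dilution = V_total / V_sample = 90.6 / 2.01 ≈ 45.074627
Number of dilutions = 1
Total DF = (90.6 / 2.01)^1 (full precision, rounded at the end) = 45.07

45.07


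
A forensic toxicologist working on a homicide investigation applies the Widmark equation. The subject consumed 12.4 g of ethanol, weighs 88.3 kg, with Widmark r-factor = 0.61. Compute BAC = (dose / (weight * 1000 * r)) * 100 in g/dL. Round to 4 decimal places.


Applying the Widmark formula:
BAC = (dose_g / (body_wt * 1000 * r)) * 100
Denominator = 88.3 * 1000 * 0.61 = 53863
BAC = (12.4 / 53863) * 100
BAC = 0.0230 g/dL

0.0230


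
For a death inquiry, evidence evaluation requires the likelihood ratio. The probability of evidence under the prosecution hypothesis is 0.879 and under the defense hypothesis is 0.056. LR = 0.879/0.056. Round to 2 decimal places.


Likelihood ratio calculation:
LR = P(E|Hp) / P(E|Hd)
LR = 0.879 / 0.056
LR = 15.70

15.70


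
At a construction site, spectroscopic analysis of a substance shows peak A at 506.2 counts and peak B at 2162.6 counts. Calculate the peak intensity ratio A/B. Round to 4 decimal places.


Spectral peak ratio:
Peak A = 506.2 counts
Peak B = 2162.6 counts
Ratio = 506.2 / 2162.6 = 0.2341

0.2341


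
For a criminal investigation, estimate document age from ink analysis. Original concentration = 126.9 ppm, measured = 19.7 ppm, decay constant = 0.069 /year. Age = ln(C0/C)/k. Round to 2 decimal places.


Document age estimation:
C0/C = 126.9 / 19.7 = 6.441624
ln(C0/C) = 1.862781
t = 1.862781 / 0.069 = 27.00 years

27.00


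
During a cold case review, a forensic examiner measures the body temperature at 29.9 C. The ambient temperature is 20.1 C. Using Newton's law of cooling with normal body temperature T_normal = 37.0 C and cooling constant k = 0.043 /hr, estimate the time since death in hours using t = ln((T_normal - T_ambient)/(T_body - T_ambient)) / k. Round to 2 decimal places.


Using Newton's law of cooling:
t = ln((T_normal - T_ambient) / (T_body - T_ambient)) / k
T_normal - T_ambient = 16.9
T_body - T_ambient = 9.8
Ratio = 1.72449
ln(ratio) = 0.544931
t = 0.544931 / 0.043 = 12.67 hours

12.67
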